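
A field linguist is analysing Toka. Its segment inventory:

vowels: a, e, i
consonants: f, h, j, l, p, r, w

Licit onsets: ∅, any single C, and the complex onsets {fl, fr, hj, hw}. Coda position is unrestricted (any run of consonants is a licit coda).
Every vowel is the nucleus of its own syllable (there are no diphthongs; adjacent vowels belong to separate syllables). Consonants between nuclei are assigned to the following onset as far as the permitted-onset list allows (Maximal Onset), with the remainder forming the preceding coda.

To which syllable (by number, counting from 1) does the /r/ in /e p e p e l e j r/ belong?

4

Vowels present: e, e, e, e; each is a nucleus, giving 4 syllables.
/e…e/ gap (V1→V2): /p/ → onset of the next syllable (single consonants are always licit onsets).
/e…e/ gap (V2→V3): just /p/ — single C goes to the following onset.
/e…e/ gap (V3→V4): just /l/ — single C goes to the following onset.
Result: e.pe.pe.lejr.
The /r/ is in the coda of syllable 4 (/lejr/).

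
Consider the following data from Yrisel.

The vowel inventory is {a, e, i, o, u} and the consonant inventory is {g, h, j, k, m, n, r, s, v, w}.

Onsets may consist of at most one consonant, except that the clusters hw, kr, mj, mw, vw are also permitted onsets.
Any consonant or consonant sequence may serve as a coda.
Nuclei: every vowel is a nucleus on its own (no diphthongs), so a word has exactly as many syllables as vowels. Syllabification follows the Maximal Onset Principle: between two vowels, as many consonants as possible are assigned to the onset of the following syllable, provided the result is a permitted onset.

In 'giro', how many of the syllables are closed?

The vowels are i, o — 2 nuclei, so 2 syllables.
V1 /i/ – V2 /o/: just /r/ — single C goes to the following onset.
Syllabification: gi.ro.
Classifying each syllable: /gi/ (open), /ro/ (open).
Closed syllables: 0.

0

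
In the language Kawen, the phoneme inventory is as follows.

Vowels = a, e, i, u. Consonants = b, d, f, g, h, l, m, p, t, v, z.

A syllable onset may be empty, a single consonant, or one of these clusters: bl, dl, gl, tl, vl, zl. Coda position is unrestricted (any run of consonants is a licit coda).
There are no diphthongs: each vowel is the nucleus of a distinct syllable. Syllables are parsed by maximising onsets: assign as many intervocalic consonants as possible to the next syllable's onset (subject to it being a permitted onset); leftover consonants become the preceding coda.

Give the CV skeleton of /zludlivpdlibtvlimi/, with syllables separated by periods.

The vowels are u, i, i, i, i — 5 nuclei, so 5 syllables.
σ1/σ2 boundary: /dl/ is a licit onset in full, so it all attaches to the next syllable.
σ2/σ3 boundary: /vpdl/ — longest licit onset from the right is /dl/, leaving /vp/ as coda.
σ3/σ4 boundary: /btvl/; trying suffixes from longest down, /vl/ is the first permitted one, so coda /bt/ | onset /vl/.
σ4/σ5 boundary: /m/ → onset of the next syllable (single consonants are always licit onsets).
Syllabification: zlu.dlivp.dlibt.vli.mi.
Mapping each syllable to C/V: /zlu/ → CCV, /dlivp/ → CCVCC, /dlibt/ → CCVCC, /vli/ → CCV, /mi/ → CV.

CCV.CCVCC.CCVCC.CCV.CV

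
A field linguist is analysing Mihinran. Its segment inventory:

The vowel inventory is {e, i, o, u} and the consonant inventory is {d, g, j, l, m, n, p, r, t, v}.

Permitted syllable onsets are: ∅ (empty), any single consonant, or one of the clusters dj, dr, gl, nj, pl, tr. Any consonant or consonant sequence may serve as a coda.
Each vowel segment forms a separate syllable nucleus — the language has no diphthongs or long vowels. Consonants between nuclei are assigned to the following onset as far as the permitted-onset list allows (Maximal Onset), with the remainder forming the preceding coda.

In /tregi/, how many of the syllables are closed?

0

Vowels present: e, i; each is a nucleus, giving 2 syllables.
σ1/σ2 boundary: /g/ → onset of the next syllable (single consonants are always licit onsets).
Syllabification: tre.gi.
Classifying each syllable: /tre/ (open), /gi/ (open).
Closed syllables: 0.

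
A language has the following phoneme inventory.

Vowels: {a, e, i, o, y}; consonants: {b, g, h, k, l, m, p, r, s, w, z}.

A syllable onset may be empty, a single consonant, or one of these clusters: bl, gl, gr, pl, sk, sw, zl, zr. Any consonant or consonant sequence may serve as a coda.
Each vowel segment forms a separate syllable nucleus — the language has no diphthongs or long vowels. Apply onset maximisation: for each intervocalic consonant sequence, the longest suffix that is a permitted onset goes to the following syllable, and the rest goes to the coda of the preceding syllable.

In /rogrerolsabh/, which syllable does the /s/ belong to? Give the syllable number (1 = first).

The vowels are o, e, o, a — 4 nuclei, so 4 syllables.
Between /o/ (V1) and /e/ (V2): /gr/ is a licit onset in full, so it all attaches to the next syllable.
Between /e/ (V2) and /o/ (V3): /r/ → onset of the next syllable (single consonants are always licit onsets).
Between /o/ (V3) and /a/ (V4): /ls/ — longest licit onset from the right is /s/, leaving /l/ as coda.
So the parse is ro.gre.rol.sabh.
The /s/ is in the onset of syllable 4 (/sabh/).

4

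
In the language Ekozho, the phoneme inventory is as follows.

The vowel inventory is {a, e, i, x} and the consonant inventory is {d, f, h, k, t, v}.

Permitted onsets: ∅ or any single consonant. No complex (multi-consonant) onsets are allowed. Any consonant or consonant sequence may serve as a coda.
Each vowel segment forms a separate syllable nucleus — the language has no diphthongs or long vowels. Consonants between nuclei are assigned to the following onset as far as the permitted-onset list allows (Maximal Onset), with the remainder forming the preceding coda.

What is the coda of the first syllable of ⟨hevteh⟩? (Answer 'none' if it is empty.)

v

The vowels are e, e — 2 nuclei, so 2 syllables.
/e…e/ gap (V1→V2): /vt/ — longest licit onset from the right is /t/, leaving /v/ as coda.
So the parse is hev.teh.
Syllable 1 is /hev/: onset /h/, nucleus /e/, coda /v/.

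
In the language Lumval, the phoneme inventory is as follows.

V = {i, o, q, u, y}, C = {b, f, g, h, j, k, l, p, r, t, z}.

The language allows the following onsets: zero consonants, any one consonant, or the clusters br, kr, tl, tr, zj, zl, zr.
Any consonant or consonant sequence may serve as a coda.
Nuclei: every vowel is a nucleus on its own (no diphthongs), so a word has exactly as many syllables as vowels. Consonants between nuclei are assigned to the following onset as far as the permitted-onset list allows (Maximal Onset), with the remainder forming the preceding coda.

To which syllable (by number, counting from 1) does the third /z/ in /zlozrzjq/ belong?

2

Vowels present: o, q; each is a nucleus, giving 2 syllables.
σ1/σ2 boundary: /zrzj/ splits as /zr/ + /zj/ (/zj/ is the longest suffix that is a licit onset).
Syllabification: zlozr.zjq.
The third /z/ is in the onset of syllable 2 (/zjq/).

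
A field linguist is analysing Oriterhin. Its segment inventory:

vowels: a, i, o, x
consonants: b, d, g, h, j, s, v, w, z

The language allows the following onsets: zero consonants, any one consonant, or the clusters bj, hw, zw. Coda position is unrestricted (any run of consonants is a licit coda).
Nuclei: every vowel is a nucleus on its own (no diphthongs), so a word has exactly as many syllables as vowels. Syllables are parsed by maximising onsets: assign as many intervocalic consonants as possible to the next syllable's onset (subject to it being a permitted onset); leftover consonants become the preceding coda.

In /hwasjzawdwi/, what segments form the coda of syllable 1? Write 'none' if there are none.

sj

The vowels are a, a, i — 3 nuclei, so 3 syllables.
σ1/σ2 boundary: /sjz/; trying suffixes from longest down, /z/ is the first permitted one, so coda /sj/ | onset /z/.
σ2/σ3 boundary: /wdw/ splits as /wd/ + /w/ (/w/ is the longest suffix that is a licit onset).
Result: hwasj.zawd.wi.
Syllable 1 is /hwasj/: onset /hw/, nucleus /a/, coda /sj/.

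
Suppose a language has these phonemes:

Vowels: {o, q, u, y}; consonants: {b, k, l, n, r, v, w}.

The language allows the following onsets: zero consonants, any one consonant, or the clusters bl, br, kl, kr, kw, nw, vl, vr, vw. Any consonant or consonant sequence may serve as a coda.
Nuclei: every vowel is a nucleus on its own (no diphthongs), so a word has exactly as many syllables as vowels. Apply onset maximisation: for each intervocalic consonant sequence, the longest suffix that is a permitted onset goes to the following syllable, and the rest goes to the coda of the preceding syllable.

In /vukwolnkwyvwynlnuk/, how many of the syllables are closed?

Nuclei (vowels): u, o, y, y, u → 5 syllables.
V1 /u/ – V2 /o/: /kw/ — entire cluster is a permitted onset → onset /kw/, coda ∅.
V2 /o/ – V3 /y/: /lnkw/ — longest licit onset from the right is /kw/, leaving /ln/ as coda.
V3 /y/ – V4 /y/: cluster /vw/ — /vw/ is itself a permitted onset, so the whole cluster goes right; preceding coda = ∅.
V4 /y/ – V5 /u/: /nln/ splits as /nl/ + /n/ (/n/ is the longest suffix that is a licit onset).
Putting it together: vu.kwoln.kwy.vwynl.nuk.
Classifying each syllable: /vu/ (open), /kwoln/ (closed), /kwy/ (open), /vwynl/ (closed), /nuk/ (closed).
Closed syllables: 3.

3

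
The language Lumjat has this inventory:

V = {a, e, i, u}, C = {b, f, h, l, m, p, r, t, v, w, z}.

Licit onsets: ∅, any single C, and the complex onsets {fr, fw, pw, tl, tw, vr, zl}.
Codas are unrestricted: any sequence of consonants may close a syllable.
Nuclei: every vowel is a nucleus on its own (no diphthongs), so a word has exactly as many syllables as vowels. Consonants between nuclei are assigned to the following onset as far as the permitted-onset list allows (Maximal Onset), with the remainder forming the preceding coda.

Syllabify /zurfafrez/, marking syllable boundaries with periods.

Nuclei (vowels): u, a, e → 3 syllables.
Between /u/ (V1) and /a/ (V2): /rf/; trying suffixes from longest down, /f/ is the first permitted one, so coda /r/ | onset /f/.
Between /a/ (V2) and /e/ (V3): /fr/ is a licit onset in full, so it all attaches to the next syllable.

zur.fa.frez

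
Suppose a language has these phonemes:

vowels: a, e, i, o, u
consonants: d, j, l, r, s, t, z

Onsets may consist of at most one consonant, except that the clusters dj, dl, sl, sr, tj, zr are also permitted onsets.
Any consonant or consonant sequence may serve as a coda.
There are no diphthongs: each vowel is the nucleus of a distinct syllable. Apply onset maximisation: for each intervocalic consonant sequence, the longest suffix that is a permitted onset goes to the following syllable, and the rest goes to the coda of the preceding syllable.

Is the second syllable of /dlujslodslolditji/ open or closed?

The vowels are u, o, o, i, i — 5 nuclei, so 5 syllables.
/u…o/ gap (V1→V2): /jsl/; trying suffixes from longest down, /sl/ is the first permitted one, so coda /j/ | onset /sl/.
/o…o/ gap (V2→V3): /dsl/ splits as /d/ + /sl/ (/sl/ is the longest suffix that is a licit onset).
/o…i/ gap (V3→V4): /ld/; trying suffixes from longest down, /d/ is the first permitted one, so coda /l/ | onset /d/.
/i…i/ gap (V4→V5): /tj/ is a licit onset in full, so it all attaches to the next syllable.
Syllabification: dluj.slod.slol.di.tji.
Syllable 2 is /slod/ with coda /d/, so it is closed.

closed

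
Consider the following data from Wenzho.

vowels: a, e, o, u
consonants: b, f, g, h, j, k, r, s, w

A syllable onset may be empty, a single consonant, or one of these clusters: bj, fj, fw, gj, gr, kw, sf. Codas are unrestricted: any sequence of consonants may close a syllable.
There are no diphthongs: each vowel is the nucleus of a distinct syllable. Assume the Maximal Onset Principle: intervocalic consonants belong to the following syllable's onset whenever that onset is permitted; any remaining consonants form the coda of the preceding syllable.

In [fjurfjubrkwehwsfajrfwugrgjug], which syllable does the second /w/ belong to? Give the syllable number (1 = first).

3

Nuclei (vowels): u, u, e, a, u, u → 6 syllables.
/u…u/ gap (V1→V2): /rfj/; trying suffixes from longest down, /fj/ is the first permitted one, so coda /r/ | onset /fj/.
/u…e/ gap (V2→V3): cluster /brkw/ — the longest permitted-onset suffix is /kw/; onset = /kw/, preceding coda = /br/.
/e…a/ gap (V3→V4): /hwsf/; trying suffixes from longest down, /sf/ is the first permitted one, so coda /hw/ | onset /sf/.
/a…u/ gap (V4→V5): /jrfw/ — longest licit onset from the right is /fw/, leaving /jr/ as coda.
/u…u/ gap (V5→V6): /grgj/ — longest licit onset from the right is /gj/, leaving /gr/ as coda.
Putting it together: fjur.fjubr.kwehw.sfajr.fwugr.gjug.
The second /w/ is in the coda of syllable 3 (/kwehw/).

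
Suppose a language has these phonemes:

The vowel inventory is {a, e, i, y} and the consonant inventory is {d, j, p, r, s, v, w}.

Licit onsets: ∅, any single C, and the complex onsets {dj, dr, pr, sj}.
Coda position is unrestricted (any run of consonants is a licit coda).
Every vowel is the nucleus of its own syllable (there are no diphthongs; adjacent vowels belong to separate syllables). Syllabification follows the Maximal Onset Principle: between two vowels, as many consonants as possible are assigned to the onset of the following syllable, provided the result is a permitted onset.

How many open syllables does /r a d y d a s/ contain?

2

The vowels are a, y, a — 3 nuclei, so 3 syllables.
/a…y/ gap (V1→V2): /d/ is a single consonant, so it becomes the next onset.
/y…a/ gap (V2→V3): just /d/ — single C goes to the following onset.
Syllabification: ra.dy.das.
Classifying each syllable: /ra/ (open), /dy/ (open), /das/ (closed).
Open syllables: 2.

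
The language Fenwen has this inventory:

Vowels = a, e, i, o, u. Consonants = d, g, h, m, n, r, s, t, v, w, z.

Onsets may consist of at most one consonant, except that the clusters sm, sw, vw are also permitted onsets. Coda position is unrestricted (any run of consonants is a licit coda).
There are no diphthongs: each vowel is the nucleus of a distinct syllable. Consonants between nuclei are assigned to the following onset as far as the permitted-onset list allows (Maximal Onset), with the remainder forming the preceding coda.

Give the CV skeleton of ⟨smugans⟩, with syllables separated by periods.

CCV.CVCC

The vowels are u, a — 2 nuclei, so 2 syllables.
V1 /u/ – V2 /a/: just /g/ — single C goes to the following onset.
So the parse is smu.gans.
Mapping each syllable to C/V: /smu/ → CCV, /gans/ → CVCC.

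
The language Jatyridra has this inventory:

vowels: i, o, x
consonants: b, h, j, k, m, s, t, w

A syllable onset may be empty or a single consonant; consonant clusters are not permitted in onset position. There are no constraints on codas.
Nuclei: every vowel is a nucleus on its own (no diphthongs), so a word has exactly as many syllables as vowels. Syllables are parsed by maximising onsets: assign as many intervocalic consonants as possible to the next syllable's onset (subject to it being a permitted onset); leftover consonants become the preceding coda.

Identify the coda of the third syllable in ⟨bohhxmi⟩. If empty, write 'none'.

none

Vowels present: o, x, i; each is a nucleus, giving 3 syllables.
σ1/σ2 boundary: cluster /hh/ — the longest permitted-onset suffix is /h/; onset = /h/, preceding coda = /h/.
σ2/σ3 boundary: /m/ is a single consonant, so it becomes the next onset.
So the parse is boh.hx.mi.
Syllable 3 is /mi/: onset /m/, nucleus /i/, coda ∅.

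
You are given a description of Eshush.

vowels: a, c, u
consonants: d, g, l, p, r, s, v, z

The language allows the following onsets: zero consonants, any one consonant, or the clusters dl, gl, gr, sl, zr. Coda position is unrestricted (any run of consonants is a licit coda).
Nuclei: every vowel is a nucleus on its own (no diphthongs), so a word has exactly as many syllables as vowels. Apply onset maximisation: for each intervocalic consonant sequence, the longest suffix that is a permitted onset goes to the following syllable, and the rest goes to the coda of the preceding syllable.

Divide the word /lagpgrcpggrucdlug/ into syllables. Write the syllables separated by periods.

The vowels are a, c, u, c, u — 5 nuclei, so 5 syllables.
V1 /a/ – V2 /c/: cluster /gpgr/ — the longest permitted-onset suffix is /gr/; onset = /gr/, preceding coda = /gp/.
V2 /c/ – V3 /u/: cluster /pggr/ — the longest permitted-onset suffix is /gr/; onset = /gr/, preceding coda = /pg/.
V3 /u/ – V4 /c/: nothing intervenes; syllable break is V.V.
V4 /c/ – V5 /u/: /dl/ — entire cluster is a permitted onset → onset /dl/, coda ∅.

lagp.grcpg.gru.c.dlug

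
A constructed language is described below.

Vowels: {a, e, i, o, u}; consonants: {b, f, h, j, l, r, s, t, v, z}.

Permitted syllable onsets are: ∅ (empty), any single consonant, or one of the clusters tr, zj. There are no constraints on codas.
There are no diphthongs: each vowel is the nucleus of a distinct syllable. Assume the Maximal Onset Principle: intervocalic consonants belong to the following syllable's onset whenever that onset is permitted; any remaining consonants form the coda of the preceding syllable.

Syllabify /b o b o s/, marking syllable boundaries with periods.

Nuclei (vowels): o, o → 2 syllables.
σ1/σ2 boundary: /b/ is a single consonant, so it becomes the next onset.

bo.bos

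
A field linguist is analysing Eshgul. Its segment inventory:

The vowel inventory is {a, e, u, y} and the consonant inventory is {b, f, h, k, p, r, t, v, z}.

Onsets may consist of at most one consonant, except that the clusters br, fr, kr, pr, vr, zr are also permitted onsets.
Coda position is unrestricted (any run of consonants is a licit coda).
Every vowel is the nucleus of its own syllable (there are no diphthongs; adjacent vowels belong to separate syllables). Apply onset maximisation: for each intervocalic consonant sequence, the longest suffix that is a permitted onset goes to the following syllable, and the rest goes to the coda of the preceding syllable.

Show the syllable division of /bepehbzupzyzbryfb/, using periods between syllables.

Nuclei (vowels): e, e, u, y, y → 5 syllables.
V1 /e/ – V2 /e/: /p/ → onset of the next syllable (single consonants are always licit onsets).
V2 /e/ – V3 /u/: /hbz/; trying suffixes from longest down, /z/ is the first permitted one, so coda /hb/ | onset /z/.
V3 /u/ – V4 /y/: /pz/; trying suffixes from longest down, /z/ is the first permitted one, so coda /p/ | onset /z/.
V4 /y/ – V5 /y/: /zbr/; trying suffixes from longest down, /br/ is the first permitted one, so coda /z/ | onset /br/.

be.pehb.zup.zyz.bryfb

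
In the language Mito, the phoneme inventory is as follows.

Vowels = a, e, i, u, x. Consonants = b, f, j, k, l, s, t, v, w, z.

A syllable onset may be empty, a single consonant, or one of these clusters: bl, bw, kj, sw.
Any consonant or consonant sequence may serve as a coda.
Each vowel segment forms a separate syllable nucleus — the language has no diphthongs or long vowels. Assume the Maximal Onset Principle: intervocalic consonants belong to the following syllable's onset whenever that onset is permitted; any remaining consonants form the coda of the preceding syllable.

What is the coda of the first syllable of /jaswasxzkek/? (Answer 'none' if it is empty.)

none

Nuclei (vowels): a, a, x, e → 4 syllables.
/a…a/ gap (V1→V2): cluster /sw/ — /sw/ is itself a permitted onset, so the whole cluster goes right; preceding coda = ∅.
/a…x/ gap (V2→V3): just /s/ — single C goes to the following onset.
/x…e/ gap (V3→V4): /zk/; trying suffixes from longest down, /k/ is the first permitted one, so coda /z/ | onset /k/.
Result: ja.swa.sxz.kek.
Syllable 1 is /ja/: onset /j/, nucleus /a/, coda ∅.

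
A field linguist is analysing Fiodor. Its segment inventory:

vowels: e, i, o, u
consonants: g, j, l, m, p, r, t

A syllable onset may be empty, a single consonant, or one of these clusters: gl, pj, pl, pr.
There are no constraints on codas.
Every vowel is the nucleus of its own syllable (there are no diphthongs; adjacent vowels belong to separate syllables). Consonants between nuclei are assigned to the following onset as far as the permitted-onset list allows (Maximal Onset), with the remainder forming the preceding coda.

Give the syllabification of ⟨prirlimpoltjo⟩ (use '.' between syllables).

prir.lim.polt.jo

The vowels are i, i, o, o — 4 nuclei, so 4 syllables.
/i…i/ gap (V1→V2): /rl/ splits as /r/ + /l/ (/l/ is the longest suffix that is a licit onset).
/i…o/ gap (V2→V3): /mp/ — longest licit onset from the right is /p/, leaving /m/ as coda.
/o…o/ gap (V3→V4): /ltj/ splits as /lt/ + /j/ (/j/ is the longest suffix that is a licit onset).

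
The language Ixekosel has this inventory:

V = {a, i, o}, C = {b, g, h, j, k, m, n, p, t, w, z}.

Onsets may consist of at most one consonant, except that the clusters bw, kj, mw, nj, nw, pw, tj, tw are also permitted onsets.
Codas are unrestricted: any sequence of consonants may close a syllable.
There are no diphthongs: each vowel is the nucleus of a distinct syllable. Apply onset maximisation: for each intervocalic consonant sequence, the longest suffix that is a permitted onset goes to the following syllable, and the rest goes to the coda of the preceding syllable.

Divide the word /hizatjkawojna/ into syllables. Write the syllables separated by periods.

Nuclei (vowels): i, a, a, o, a → 5 syllables.
V1 /i/ – V2 /a/: /z/ → onset of the next syllable (single consonants are always licit onsets).
V2 /a/ – V3 /a/: cluster /tjk/ — the longest permitted-onset suffix is /k/; onset = /k/, preceding coda = /tj/.
V3 /a/ – V4 /o/: /w/ is a single consonant, so it becomes the next onset.
V4 /o/ – V5 /a/: /jn/ splits as /j/ + /n/ (/n/ is the longest suffix that is a licit onset).

hi.zatj.ka.woj.na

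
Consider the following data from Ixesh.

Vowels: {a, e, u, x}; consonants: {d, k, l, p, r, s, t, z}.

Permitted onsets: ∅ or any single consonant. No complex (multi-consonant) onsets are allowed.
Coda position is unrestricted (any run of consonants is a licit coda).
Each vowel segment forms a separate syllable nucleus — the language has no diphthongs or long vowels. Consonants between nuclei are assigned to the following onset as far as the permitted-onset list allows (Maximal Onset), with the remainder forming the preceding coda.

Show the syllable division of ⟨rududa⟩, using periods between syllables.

Nuclei (vowels): u, u, a → 3 syllables.
Between /u/ (V1) and /u/ (V2): just /d/ — single C goes to the following onset.
Between /u/ (V2) and /a/ (V3): /d/ is a single consonant, so it becomes the next onset.

ru.du.da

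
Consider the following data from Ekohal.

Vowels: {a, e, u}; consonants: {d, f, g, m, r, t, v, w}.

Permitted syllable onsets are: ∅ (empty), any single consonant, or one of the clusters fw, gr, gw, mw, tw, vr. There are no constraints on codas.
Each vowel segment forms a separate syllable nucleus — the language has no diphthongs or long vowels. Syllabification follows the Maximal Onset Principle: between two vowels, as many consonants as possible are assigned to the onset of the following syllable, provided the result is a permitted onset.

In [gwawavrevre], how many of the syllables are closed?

0

The vowels are a, a, e, e — 4 nuclei, so 4 syllables.
/a…a/ gap (V1→V2): /w/ is a single consonant, so it becomes the next onset.
/a…e/ gap (V2→V3): /vr/ — entire cluster is a permitted onset → onset /vr/, coda ∅.
/e…e/ gap (V3→V4): cluster /vr/ — /vr/ is itself a permitted onset, so the whole cluster goes right; preceding coda = ∅.
Putting it together: gwa.wa.vre.vre.
Classifying each syllable: /gwa/ (open), /wa/ (open), /vre/ (open), /vre/ (open).
Closed syllables: 0.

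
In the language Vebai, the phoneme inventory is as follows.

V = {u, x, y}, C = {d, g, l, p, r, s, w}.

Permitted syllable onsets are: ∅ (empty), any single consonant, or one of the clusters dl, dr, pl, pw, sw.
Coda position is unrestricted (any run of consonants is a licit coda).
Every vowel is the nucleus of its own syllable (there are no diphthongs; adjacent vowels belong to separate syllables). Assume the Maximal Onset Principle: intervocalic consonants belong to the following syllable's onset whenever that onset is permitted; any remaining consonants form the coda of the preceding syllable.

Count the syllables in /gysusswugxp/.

4

Nuclei (vowels): y, u, u, x → 4 syllables.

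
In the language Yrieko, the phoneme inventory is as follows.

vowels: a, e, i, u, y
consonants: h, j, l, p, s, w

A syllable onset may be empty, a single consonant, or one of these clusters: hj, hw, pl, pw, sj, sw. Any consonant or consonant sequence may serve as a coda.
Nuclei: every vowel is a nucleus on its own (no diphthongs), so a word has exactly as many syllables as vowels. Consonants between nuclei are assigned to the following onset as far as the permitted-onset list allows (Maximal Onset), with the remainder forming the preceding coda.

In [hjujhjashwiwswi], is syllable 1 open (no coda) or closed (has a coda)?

Vowels present: u, a, i, i; each is a nucleus, giving 4 syllables.
/u…a/ gap (V1→V2): /jhj/ splits as /j/ + /hj/ (/hj/ is the longest suffix that is a licit onset).
/a…i/ gap (V2→V3): /shw/ splits as /s/ + /hw/ (/hw/ is the longest suffix that is a licit onset).
/i…i/ gap (V3→V4): /wsw/; trying suffixes from longest down, /sw/ is the first permitted one, so coda /w/ | onset /sw/.
Result: hjuj.hjas.hwiw.swi.
Syllable 1 is /hjuj/ with coda /j/, so it is closed.

closed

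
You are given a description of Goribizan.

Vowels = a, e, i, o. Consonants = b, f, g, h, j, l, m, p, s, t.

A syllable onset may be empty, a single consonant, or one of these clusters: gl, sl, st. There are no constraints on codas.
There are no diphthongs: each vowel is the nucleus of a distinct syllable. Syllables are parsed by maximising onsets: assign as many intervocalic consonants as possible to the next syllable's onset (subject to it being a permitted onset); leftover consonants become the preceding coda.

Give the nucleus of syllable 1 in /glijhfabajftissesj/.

i

Nuclei (vowels): i, a, a, i, e → 5 syllables.
The first nucleus (vowel 1 from the left) is /i/.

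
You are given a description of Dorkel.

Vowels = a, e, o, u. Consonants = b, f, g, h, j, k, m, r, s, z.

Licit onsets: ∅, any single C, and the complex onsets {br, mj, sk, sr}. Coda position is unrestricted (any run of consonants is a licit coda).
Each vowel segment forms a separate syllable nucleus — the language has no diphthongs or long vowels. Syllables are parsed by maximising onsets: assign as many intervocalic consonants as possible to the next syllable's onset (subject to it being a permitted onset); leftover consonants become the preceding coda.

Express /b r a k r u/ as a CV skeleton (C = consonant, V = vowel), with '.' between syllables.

CCVC.CV

The vowels are a, u — 2 nuclei, so 2 syllables.
Between /a/ (V1) and /u/ (V2): /kr/; trying suffixes from longest down, /r/ is the first permitted one, so coda /k/ | onset /r/.
Putting it together: brak.ru.
Mapping each syllable to C/V: /brak/ → CCVC, /ru/ → CV.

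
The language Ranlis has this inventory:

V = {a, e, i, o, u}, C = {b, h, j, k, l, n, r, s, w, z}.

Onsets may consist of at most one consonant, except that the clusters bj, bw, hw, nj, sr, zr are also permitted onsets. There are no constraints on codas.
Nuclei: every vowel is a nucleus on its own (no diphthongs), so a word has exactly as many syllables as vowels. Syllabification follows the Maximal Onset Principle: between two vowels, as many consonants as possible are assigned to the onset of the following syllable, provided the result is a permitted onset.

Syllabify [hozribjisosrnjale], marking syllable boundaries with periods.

ho.zri.bji.sosr.nja.le

The vowels are o, i, i, o, a, e — 6 nuclei, so 6 syllables.
/o…i/ gap (V1→V2): /zr/ is a licit onset in full, so it all attaches to the next syllable.
/i…i/ gap (V2→V3): /bj/ is a licit onset in full, so it all attaches to the next syllable.
/i…o/ gap (V3→V4): /s/ is a single consonant, so it becomes the next onset.
/o…a/ gap (V4→V5): /srnj/ splits as /sr/ + /nj/ (/nj/ is the longest suffix that is a licit onset).
/a…e/ gap (V5→V6): just /l/ — single C goes to the following onset.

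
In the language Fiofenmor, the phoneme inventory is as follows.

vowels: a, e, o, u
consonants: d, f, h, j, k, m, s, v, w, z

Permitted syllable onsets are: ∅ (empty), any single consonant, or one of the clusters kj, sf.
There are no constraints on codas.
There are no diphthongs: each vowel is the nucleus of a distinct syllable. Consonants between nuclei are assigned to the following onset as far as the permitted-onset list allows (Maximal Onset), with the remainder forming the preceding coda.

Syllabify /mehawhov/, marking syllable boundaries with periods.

me.haw.hov

The vowels are e, a, o — 3 nuclei, so 3 syllables.
Between /e/ (V1) and /a/ (V2): /h/ → onset of the next syllable (single consonants are always licit onsets).
Between /a/ (V2) and /o/ (V3): cluster /wh/ — the longest permitted-onset suffix is /h/; onset = /h/, preceding coda = /w/.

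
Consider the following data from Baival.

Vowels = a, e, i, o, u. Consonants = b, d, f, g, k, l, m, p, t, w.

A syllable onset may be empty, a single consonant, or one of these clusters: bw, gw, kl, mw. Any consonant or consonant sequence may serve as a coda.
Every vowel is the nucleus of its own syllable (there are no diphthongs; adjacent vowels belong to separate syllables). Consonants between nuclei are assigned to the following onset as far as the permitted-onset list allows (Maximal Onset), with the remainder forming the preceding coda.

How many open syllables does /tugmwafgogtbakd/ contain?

0

Nuclei (vowels): u, a, o, a → 4 syllables.
V1 /u/ – V2 /a/: /gmw/ splits as /g/ + /mw/ (/mw/ is the longest suffix that is a licit onset).
V2 /a/ – V3 /o/: cluster /fg/ — the longest permitted-onset suffix is /g/; onset = /g/, preceding coda = /f/.
V3 /o/ – V4 /a/: /gtb/ splits as /gt/ + /b/ (/b/ is the longest suffix that is a licit onset).
Syllabification: tug.mwaf.gogt.bakd.
Classifying each syllable: /tug/ (closed), /mwaf/ (closed), /gogt/ (closed), /bakd/ (closed).
Open syllables: 0.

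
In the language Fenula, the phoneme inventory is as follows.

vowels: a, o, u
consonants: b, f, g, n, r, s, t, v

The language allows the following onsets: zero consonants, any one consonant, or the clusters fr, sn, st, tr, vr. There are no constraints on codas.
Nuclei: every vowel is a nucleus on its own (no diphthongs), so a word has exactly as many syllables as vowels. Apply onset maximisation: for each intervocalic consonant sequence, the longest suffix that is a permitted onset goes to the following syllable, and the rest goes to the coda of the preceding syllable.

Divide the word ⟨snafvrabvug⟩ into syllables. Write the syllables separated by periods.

snaf.vrab.vug

The vowels are a, a, u — 3 nuclei, so 3 syllables.
σ1/σ2 boundary: /fvr/ splits as /f/ + /vr/ (/vr/ is the longest suffix that is a licit onset).
σ2/σ3 boundary: /bv/ — longest licit onset from the right is /v/, leaving /b/ as coda.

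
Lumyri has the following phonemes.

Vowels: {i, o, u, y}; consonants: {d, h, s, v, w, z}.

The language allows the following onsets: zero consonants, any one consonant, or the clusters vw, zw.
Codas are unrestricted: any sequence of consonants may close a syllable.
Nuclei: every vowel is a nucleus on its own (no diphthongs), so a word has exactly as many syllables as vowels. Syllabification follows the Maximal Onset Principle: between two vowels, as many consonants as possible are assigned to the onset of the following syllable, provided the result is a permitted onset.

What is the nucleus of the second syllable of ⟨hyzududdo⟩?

The vowels are y, u, u, o — 4 nuclei, so 4 syllables.
The second nucleus (vowel 2 from the left) is /u/.

u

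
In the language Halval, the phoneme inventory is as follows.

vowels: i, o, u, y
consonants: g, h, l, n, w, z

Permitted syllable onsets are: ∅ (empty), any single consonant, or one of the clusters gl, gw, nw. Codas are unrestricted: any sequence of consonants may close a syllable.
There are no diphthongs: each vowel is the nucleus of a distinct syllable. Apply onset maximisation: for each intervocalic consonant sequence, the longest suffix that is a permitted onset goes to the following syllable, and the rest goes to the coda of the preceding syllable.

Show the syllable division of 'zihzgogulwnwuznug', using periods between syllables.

zihz.go.gulw.nwuz.nug

Vowels present: i, o, u, u, u; each is a nucleus, giving 5 syllables.
V1 /i/ – V2 /o/: /hzg/ — longest licit onset from the right is /g/, leaving /hz/ as coda.
V2 /o/ – V3 /u/: just /g/ — single C goes to the following onset.
V3 /u/ – V4 /u/: /lwnw/; trying suffixes from longest down, /nw/ is the first permitted one, so coda /lw/ | onset /nw/.
V4 /u/ – V5 /u/: /zn/; trying suffixes from longest down, /n/ is the first permitted one, so coda /z/ | onset /n/.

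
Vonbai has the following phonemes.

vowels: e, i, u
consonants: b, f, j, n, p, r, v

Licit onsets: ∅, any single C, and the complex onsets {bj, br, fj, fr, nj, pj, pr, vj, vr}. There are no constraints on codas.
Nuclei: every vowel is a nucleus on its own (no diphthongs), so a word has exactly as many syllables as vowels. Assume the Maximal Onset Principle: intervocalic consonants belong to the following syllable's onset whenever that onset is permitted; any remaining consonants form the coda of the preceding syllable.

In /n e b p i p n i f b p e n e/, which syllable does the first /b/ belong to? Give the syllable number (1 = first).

Nuclei (vowels): e, i, i, e, e → 5 syllables.
σ1/σ2 boundary: /bp/ splits as /b/ + /p/ (/p/ is the longest suffix that is a licit onset).
σ2/σ3 boundary: cluster /pn/ — the longest permitted-onset suffix is /n/; onset = /n/, preceding coda = /p/.
σ3/σ4 boundary: cluster /fbp/ — the longest permitted-onset suffix is /p/; onset = /p/, preceding coda = /fb/.
σ4/σ5 boundary: /n/ → onset of the next syllable (single consonants are always licit onsets).
Putting it together: neb.pip.nifb.pe.ne.
The first /b/ is in the coda of syllable 1 (/neb/).

1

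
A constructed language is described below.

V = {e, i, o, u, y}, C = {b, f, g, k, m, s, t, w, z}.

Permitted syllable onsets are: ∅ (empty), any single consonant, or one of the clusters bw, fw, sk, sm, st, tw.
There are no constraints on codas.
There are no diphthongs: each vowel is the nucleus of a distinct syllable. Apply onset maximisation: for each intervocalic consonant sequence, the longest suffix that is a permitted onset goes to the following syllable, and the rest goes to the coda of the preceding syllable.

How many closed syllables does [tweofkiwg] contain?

Vowels present: e, o, i; each is a nucleus, giving 3 syllables.
Between /e/ (V1) and /o/ (V2): no consonants, so the boundary falls immediately after /e/.
Between /o/ (V2) and /i/ (V3): /fk/ splits as /f/ + /k/ (/k/ is the longest suffix that is a licit onset).
Result: twe.of.kiwg.
Classifying each syllable: /twe/ (open), /of/ (closed), /kiwg/ (closed).
Closed syllables: 2.

2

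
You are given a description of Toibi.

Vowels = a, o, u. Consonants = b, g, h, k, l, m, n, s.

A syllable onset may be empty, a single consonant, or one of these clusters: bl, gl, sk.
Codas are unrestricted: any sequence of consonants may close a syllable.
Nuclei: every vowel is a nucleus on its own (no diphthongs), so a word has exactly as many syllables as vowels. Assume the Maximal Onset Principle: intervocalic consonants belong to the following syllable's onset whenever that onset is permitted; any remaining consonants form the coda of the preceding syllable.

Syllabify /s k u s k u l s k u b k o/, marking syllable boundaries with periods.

The vowels are u, u, u, o — 4 nuclei, so 4 syllables.
V1 /u/ – V2 /u/: cluster /sk/ — /sk/ is itself a permitted onset, so the whole cluster goes right; preceding coda = ∅.
V2 /u/ – V3 /u/: /lsk/ splits as /l/ + /sk/ (/sk/ is the longest suffix that is a licit onset).
V3 /u/ – V4 /o/: /bk/ — longest licit onset from the right is /k/, leaving /b/ as coda.

sku.skul.skub.ko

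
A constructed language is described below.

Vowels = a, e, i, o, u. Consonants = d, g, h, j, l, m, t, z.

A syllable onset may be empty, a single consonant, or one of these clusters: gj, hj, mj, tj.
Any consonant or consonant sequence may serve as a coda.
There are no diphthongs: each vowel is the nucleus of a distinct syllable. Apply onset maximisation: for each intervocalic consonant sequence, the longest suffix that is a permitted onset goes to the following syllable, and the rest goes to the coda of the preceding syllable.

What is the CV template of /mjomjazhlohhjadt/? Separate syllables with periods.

Nuclei (vowels): o, a, o, a → 4 syllables.
σ1/σ2 boundary: /mj/ is a licit onset in full, so it all attaches to the next syllable.
σ2/σ3 boundary: /zhl/ splits as /zh/ + /l/ (/l/ is the longest suffix that is a licit onset).
σ3/σ4 boundary: cluster /hhj/ — the longest permitted-onset suffix is /hj/; onset = /hj/, preceding coda = /h/.
So the parse is mjo.mjazh.loh.hjadt.
Mapping each syllable to C/V: /mjo/ → CCV, /mjazh/ → CCVCC, /loh/ → CVC, /hjadt/ → CCVCC.

CCV.CCVCC.CVC.CCVCC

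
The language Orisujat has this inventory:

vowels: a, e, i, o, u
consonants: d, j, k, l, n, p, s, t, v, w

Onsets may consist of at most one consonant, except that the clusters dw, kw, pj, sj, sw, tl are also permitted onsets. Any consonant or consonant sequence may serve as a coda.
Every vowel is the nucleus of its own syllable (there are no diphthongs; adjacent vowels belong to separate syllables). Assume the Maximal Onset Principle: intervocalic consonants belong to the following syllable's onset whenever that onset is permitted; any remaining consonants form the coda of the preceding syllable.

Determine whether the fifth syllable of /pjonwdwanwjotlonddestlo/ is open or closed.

closed

Vowels present: o, a, o, o, e, o; each is a nucleus, giving 6 syllables.
/o…a/ gap (V1→V2): /nwdw/ — longest licit onset from the right is /dw/, leaving /nw/ as coda.
/a…o/ gap (V2→V3): /nwj/ splits as /nw/ + /j/ (/j/ is the longest suffix that is a licit onset).
/o…o/ gap (V3→V4): /tl/ — entire cluster is a permitted onset → onset /tl/, coda ∅.
/o…e/ gap (V4→V5): /ndd/ — longest licit onset from the right is /d/, leaving /nd/ as coda.
/e…o/ gap (V5→V6): cluster /stl/ — the longest permitted-onset suffix is /tl/; onset = /tl/, preceding coda = /s/.
So the parse is pjonw.dwanw.jo.tlond.des.tlo.
Syllable 5 is /des/ with coda /s/, so it is closed.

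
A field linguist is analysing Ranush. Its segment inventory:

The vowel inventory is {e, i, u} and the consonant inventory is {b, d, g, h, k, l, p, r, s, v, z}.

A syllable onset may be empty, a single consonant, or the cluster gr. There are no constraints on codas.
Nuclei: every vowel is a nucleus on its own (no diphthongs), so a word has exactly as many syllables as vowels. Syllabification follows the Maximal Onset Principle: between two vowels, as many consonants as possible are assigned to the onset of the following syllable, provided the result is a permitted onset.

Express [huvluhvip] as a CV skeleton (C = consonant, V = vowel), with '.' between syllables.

Nuclei (vowels): u, u, i → 3 syllables.
σ1/σ2 boundary: /vl/ splits as /v/ + /l/ (/l/ is the longest suffix that is a licit onset).
σ2/σ3 boundary: cluster /hv/ — the longest permitted-onset suffix is /v/; onset = /v/, preceding coda = /h/.
Result: huv.luh.vip.
Mapping each syllable to C/V: /huv/ → CVC, /luh/ → CVC, /vip/ → CVC.

CVC.CVC.CVC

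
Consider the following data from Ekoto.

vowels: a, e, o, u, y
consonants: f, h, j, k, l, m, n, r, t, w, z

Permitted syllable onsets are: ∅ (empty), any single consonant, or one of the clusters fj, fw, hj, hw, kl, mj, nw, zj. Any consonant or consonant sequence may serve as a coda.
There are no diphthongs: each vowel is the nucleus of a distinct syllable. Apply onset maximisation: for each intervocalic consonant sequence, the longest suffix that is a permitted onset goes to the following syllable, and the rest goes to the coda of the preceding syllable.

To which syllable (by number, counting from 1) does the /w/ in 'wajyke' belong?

1

Nuclei (vowels): a, y, e → 3 syllables.
Between /a/ (V1) and /y/ (V2): just /j/ — single C goes to the following onset.
Between /y/ (V2) and /e/ (V3): /k/ is a single consonant, so it becomes the next onset.
So the parse is wa.jy.ke.
The /w/ is in the onset of syllable 1 (/wa/).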